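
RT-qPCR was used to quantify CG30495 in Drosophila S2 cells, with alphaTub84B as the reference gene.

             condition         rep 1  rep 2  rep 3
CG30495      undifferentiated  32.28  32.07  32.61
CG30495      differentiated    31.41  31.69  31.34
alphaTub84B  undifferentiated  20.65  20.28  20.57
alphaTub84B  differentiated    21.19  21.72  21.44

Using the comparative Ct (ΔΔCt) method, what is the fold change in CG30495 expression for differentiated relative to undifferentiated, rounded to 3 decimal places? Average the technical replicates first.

3.458

Mean Ct: CG30495 undifferentiated 32.320; CG30495 differentiated 31.480; alphaTub84B undifferentiated 20.500; alphaTub84B differentiated 21.450
ΔCt(undifferentiated) = 32.320 − 20.500 = 11.820
ΔCt(differentiated) = 31.480 − 21.450 = 10.030
ΔΔCt = 10.030 − 11.820 = -1.790
Fold change = 2^(−(-1.790)) = 2^1.790 = 3.4581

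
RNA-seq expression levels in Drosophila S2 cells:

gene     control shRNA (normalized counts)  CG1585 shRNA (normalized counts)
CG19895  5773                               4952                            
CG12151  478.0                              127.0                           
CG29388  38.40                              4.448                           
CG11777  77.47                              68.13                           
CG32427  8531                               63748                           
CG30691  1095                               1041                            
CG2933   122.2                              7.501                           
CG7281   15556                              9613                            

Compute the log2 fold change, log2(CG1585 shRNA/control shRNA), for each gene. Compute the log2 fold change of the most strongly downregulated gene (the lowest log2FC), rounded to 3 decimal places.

-4.026

log2(4952/5773) = -0.221  (CG19895)
log2(127.0/478.0) = -1.912  (CG12151)
log2(4.448/38.40) = -3.110  (CG29388)
log2(68.13/77.47) = -0.185  (CG11777)
log2(63748/8531) = 2.902  (CG32427)
log2(1041/1095) = -0.073  (CG30691)
log2(7.501/122.2) = -4.026  (CG2933)
log2(9613/15556) = -0.694  (CG7281)
CG2933 is most strongly downregulated.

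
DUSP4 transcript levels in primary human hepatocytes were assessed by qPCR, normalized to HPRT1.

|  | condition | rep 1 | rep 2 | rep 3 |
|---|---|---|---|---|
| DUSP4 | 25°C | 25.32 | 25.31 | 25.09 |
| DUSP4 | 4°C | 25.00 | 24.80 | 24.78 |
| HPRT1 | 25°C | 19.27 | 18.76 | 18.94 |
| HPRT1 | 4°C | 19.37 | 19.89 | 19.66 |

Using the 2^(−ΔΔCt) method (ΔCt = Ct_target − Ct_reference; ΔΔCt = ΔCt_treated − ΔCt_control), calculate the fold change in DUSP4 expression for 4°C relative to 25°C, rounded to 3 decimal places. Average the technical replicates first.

Mean Ct: DUSP4 25°C 25.240; DUSP4 4°C 24.860; HPRT1 25°C 18.990; HPRT1 4°C 19.640
ΔCt(25°C) = 25.240 − 18.990 = 6.250
ΔCt(4°C) = 24.860 − 19.640 = 5.220
ΔΔCt = 5.220 − 6.250 = -1.030
Fold change = 2^(−(-1.030)) = 2^1.030 = 2.0420

2.042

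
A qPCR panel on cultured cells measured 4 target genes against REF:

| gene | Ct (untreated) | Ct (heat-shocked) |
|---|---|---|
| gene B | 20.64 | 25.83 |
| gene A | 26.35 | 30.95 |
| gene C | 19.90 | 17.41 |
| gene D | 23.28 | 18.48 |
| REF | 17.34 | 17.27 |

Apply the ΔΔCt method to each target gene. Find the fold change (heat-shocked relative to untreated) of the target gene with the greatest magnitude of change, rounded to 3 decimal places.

0.026

gene B: ΔΔCt = (25.83−17.27) − (20.64−17.34) = 8.56 − 3.30 = 5.26; fold change = 2^-5.26 = 0.026
gene A: ΔΔCt = (30.95−17.27) − (26.35−17.34) = 13.68 − 9.01 = 4.67; fold change = 2^-4.67 = 0.039
gene C: ΔΔCt = (17.41−17.27) − (19.90−17.34) = 0.14 − 2.56 = -2.42; fold change = 2^2.42 = 5.352
gene D: ΔΔCt = (18.48−17.27) − (23.28−17.34) = 1.21 − 5.94 = -4.73; fold change = 2^4.73 = 26.538
gene B has the largest |ΔΔCt| = 5.26.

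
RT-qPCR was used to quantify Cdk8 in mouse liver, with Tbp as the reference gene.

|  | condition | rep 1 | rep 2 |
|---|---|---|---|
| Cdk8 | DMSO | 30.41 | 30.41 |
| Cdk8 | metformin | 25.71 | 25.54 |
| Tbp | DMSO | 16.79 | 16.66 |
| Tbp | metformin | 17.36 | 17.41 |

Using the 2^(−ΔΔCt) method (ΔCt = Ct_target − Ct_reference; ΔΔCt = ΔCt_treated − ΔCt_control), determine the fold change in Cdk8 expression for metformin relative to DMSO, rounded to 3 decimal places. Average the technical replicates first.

Mean Ct: Cdk8 DMSO 30.410; Cdk8 metformin 25.625; Tbp DMSO 16.725; Tbp metformin 17.385
ΔCt(DMSO) = 30.410 − 16.725 = 13.685
ΔCt(metformin) = 25.625 − 17.385 = 8.240
ΔΔCt = 8.240 − 13.685 = -5.445
Fold change = 2^(−(-5.445)) = 2^5.445 = 43.5621

43.562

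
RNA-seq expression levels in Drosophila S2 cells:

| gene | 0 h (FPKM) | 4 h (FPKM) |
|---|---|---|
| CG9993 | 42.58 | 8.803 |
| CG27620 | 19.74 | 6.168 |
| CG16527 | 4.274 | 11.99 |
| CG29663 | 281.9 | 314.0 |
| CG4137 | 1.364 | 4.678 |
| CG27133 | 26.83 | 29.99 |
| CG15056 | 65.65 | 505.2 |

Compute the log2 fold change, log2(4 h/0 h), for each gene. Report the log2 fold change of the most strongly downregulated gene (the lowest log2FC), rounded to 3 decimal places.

-2.274

log2(8.803/42.58) = -2.274  (CG9993)
log2(6.168/19.74) = -1.678  (CG27620)
log2(11.99/4.274) = 1.488  (CG16527)
log2(314.0/281.9) = 0.156  (CG29663)
log2(4.678/1.364) = 1.778  (CG4137)
log2(29.99/26.83) = 0.161  (CG27133)
log2(505.2/65.65) = 2.944  (CG15056)
CG9993 is most strongly downregulated.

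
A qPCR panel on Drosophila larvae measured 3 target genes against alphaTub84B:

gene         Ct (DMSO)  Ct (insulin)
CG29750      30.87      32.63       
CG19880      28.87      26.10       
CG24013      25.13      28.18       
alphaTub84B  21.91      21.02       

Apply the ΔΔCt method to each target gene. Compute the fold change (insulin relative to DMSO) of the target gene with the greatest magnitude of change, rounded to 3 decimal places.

0.065

CG29750: ΔΔCt = (32.63−21.02) − (30.87−21.91) = 11.61 − 8.96 = 2.65; fold change = 2^-2.65 = 0.159
CG19880: ΔΔCt = (26.10−21.02) − (28.87−21.91) = 5.08 − 6.96 = -1.88; fold change = 2^1.88 = 3.681
CG24013: ΔΔCt = (28.18−21.02) − (25.13−21.91) = 7.16 − 3.22 = 3.94; fold change = 2^-3.94 = 0.065
CG24013 has the largest |ΔΔCt| = 3.94.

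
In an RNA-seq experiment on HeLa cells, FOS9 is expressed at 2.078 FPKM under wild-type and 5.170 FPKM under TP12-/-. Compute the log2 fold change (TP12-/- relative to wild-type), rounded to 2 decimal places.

Fold change = 5.170 / 2.078 = 2.4880
log2(2.4880) = 1.315

1.31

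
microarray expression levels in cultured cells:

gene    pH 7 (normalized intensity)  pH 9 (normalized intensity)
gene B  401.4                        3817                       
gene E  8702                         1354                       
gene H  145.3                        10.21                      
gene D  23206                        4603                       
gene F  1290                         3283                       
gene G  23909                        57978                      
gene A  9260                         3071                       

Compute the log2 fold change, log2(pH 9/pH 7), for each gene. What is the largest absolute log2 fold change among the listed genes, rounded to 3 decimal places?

3.831

log2(3817/401.4) = 3.249  (gene B)
log2(1354/8702) = -2.684  (gene E)
log2(10.21/145.3) = -3.831  (gene H)
log2(4603/23206) = -2.334  (gene D)
log2(3283/1290) = 1.348  (gene F)
log2(57978/23909) = 1.278  (gene G)
log2(3071/9260) = -1.592  (gene A)
The largest magnitude belongs to gene H.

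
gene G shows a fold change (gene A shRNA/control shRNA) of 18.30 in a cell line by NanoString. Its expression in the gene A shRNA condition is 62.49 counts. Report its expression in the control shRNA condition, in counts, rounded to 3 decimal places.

3.415

control shRNA expression = 62.49 / 18.30 = 3.415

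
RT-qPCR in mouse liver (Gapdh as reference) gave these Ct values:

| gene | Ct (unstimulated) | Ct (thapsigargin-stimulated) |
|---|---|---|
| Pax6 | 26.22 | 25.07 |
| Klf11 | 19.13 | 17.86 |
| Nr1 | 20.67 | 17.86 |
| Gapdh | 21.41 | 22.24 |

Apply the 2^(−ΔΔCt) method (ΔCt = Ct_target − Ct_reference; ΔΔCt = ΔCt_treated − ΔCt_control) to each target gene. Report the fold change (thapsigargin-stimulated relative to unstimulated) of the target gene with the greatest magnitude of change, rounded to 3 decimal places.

12.467

Pax6: ΔΔCt = (25.07−22.24) − (26.22−21.41) = 2.83 − 4.81 = -1.98; fold change = 2^1.98 = 3.945
Klf11: ΔΔCt = (17.86−22.24) − (19.13−21.41) = -4.38 − (-2.28) = -2.10; fold change = 2^2.10 = 4.287
Nr1: ΔΔCt = (17.86−22.24) − (20.67−21.41) = -4.38 − (-0.74) = -3.64; fold change = 2^3.64 = 12.467
Nr1 has the largest |ΔΔCt| = 3.64.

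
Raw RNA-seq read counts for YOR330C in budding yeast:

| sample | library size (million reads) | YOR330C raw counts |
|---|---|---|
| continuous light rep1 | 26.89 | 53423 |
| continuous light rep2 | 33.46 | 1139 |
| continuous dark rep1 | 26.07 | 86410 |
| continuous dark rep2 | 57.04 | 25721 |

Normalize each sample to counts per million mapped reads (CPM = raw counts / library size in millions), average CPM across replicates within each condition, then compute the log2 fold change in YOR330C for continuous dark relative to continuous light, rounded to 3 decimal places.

0.898

CPM(continuous light rep1) = 53423 / 26.89 = 1986.7237
CPM(continuous light rep2) = 1139 / 33.46 = 34.0406
CPM(continuous dark rep1) = 86410 / 26.07 = 3314.5378
CPM(continuous dark rep2) = 25721 / 57.04 = 450.9292
mean CPM(continuous light) = 1010.3822; mean CPM(continuous dark) = 1882.7335
Fold change = 1882.7335 / 1010.3822 = 1.86339
log2(1.86339) = 0.8979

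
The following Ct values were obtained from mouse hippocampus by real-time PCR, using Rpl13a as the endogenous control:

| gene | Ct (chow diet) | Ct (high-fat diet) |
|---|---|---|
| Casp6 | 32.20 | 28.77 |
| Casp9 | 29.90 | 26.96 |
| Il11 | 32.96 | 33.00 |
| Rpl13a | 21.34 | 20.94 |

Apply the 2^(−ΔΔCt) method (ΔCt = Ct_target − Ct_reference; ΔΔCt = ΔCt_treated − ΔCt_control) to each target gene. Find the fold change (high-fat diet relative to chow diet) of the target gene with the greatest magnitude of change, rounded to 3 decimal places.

Casp6: ΔΔCt = (28.77−20.94) − (32.20−21.34) = 7.83 − 10.86 = -3.03; fold change = 2^3.03 = 8.168
Casp9: ΔΔCt = (26.96−20.94) − (29.90−21.34) = 6.02 − 8.56 = -2.54; fold change = 2^2.54 = 5.816
Il11: ΔΔCt = (33.00−20.94) − (32.96−21.34) = 12.06 − 11.62 = 0.44; fold change = 2^-0.44 = 0.737
Casp6 has the largest |ΔΔCt| = 3.03.

8.168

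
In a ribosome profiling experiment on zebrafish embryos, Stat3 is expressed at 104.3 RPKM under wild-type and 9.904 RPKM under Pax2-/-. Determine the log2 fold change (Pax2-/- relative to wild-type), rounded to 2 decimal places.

-3.40

Fold change = 9.904 / 104.3 = 0.0950
log2(0.0950) = -3.397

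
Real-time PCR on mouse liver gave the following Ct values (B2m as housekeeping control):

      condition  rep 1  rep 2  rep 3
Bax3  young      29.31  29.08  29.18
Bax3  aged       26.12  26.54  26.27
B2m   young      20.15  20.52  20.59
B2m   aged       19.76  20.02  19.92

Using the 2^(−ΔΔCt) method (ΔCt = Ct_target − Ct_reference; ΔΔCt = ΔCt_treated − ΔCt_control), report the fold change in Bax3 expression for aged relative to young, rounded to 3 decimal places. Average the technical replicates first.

5.134

Mean Ct: Bax3 young 29.190; Bax3 aged 26.310; B2m young 20.420; B2m aged 19.900
ΔCt(young) = 29.190 − 20.420 = 8.770
ΔCt(aged) = 26.310 − 19.900 = 6.410
ΔΔCt = 6.410 − 8.770 = -2.360
Fold change = 2^(−(-2.360)) = 2^2.360 = 5.1337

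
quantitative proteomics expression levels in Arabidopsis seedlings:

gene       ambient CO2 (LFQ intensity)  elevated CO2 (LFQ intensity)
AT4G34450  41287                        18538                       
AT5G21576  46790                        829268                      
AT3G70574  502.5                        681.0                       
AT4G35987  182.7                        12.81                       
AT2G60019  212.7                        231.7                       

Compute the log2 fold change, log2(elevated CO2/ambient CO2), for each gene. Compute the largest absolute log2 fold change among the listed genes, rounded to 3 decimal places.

log2(18538/41287) = -1.155  (AT4G34450)
log2(829268/46790) = 4.148  (AT5G21576)
log2(681.0/502.5) = 0.439  (AT3G70574)
log2(12.81/182.7) = -3.834  (AT4G35987)
log2(231.7/212.7) = 0.123  (AT2G60019)
The largest magnitude belongs to AT5G21576.

4.148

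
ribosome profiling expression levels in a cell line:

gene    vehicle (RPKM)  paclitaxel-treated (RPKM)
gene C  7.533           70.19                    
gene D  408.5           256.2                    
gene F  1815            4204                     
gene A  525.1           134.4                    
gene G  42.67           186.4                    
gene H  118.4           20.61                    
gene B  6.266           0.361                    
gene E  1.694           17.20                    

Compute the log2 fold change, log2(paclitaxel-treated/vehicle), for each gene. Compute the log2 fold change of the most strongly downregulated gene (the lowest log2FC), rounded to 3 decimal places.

log2(70.19/7.533) = 3.220  (gene C)
log2(256.2/408.5) = -0.673  (gene D)
log2(4204/1815) = 1.212  (gene F)
log2(134.4/525.1) = -1.966  (gene A)
log2(186.4/42.67) = 2.127  (gene G)
log2(20.61/118.4) = -2.522  (gene H)
log2(0.361/6.266) = -4.117  (gene B)
log2(17.20/1.694) = 3.344  (gene E)
gene B is most strongly downregulated.

-4.117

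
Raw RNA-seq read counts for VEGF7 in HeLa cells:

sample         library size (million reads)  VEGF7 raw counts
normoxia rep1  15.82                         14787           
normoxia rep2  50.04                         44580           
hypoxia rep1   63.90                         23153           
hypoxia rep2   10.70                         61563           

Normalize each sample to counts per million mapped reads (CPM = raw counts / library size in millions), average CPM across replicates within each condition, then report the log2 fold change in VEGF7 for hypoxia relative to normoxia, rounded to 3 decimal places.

1.744

CPM(normoxia rep1) = 14787 / 15.82 = 934.7029
CPM(normoxia rep2) = 44580 / 50.04 = 890.8873
CPM(hypoxia rep1) = 23153 / 63.90 = 362.3318
CPM(hypoxia rep2) = 61563 / 10.70 = 5753.5514
mean CPM(normoxia) = 912.7951; mean CPM(hypoxia) = 3057.9416
Fold change = 3057.9416 / 912.7951 = 3.35009
log2(3.35009) = 1.7442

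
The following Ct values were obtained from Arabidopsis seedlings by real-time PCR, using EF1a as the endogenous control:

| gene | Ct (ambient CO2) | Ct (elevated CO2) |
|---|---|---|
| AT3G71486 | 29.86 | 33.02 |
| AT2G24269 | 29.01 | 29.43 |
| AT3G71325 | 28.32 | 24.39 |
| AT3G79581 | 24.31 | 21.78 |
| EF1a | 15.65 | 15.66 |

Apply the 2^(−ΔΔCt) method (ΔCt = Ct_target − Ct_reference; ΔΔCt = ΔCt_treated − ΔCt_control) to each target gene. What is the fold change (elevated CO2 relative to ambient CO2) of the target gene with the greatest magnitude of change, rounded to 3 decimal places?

AT3G71486: ΔΔCt = (33.02−15.66) − (29.86−15.65) = 17.36 − 14.21 = 3.15; fold change = 2^-3.15 = 0.113
AT2G24269: ΔΔCt = (29.43−15.66) − (29.01−15.65) = 13.77 − 13.36 = 0.41; fold change = 2^-0.41 = 0.753
AT3G71325: ΔΔCt = (24.39−15.66) − (28.32−15.65) = 8.73 − 12.67 = -3.94; fold change = 2^3.94 = 15.348
AT3G79581: ΔΔCt = (21.78−15.66) − (24.31−15.65) = 6.12 − 8.66 = -2.54; fold change = 2^2.54 = 5.816
AT3G71325 has the largest |ΔΔCt| = 3.94.

15.348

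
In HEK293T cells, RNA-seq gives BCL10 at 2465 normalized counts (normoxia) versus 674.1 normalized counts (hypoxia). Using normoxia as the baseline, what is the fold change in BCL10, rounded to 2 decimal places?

0.27

Fold change = 674.1 / 2465 = 0.273
BCL10 is downregulated.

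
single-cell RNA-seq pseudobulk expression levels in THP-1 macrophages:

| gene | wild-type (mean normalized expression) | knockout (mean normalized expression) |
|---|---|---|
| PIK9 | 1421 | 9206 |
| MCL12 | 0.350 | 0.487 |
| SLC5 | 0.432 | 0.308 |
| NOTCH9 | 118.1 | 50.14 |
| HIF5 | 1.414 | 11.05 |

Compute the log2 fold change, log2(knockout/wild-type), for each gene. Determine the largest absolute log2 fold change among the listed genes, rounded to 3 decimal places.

log2(9206/1421) = 2.696  (PIK9)
log2(0.487/0.350) = 0.477  (MCL12)
log2(0.308/0.432) = -0.488  (SLC5)
log2(50.14/118.1) = -1.236  (NOTCH9)
log2(11.05/1.414) = 2.966  (HIF5)
The largest magnitude belongs to HIF5.

2.966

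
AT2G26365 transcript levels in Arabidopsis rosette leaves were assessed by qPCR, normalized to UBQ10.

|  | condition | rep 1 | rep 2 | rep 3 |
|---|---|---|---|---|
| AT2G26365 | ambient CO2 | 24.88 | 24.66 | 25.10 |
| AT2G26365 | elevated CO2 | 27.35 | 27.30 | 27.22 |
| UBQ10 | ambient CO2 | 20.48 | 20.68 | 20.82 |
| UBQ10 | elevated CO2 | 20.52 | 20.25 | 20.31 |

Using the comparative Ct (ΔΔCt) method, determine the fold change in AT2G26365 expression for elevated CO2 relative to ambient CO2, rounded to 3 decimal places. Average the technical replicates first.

0.153

Mean Ct: AT2G26365 ambient CO2 24.880; AT2G26365 elevated CO2 27.290; UBQ10 ambient CO2 20.660; UBQ10 elevated CO2 20.360
ΔCt(ambient CO2) = 24.880 − 20.660 = 4.220
ΔCt(elevated CO2) = 27.290 − 20.360 = 6.930
ΔΔCt = 6.930 − 4.220 = 2.710
Fold change = 2^(−2.710) = 0.1528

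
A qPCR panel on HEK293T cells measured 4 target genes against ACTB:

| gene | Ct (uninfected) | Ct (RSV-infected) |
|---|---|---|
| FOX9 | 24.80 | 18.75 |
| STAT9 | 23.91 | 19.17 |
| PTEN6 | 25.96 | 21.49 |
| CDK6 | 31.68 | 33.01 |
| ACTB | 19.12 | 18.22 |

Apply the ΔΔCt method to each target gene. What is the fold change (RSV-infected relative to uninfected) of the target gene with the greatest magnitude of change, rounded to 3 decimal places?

35.506

FOX9: ΔΔCt = (18.75−18.22) − (24.80−19.12) = 0.53 − 5.68 = -5.15; fold change = 2^5.15 = 35.506
STAT9: ΔΔCt = (19.17−18.22) − (23.91−19.12) = 0.95 − 4.79 = -3.84; fold change = 2^3.84 = 14.320
PTEN6: ΔΔCt = (21.49−18.22) − (25.96−19.12) = 3.27 − 6.84 = -3.57; fold change = 2^3.57 = 11.876
CDK6: ΔΔCt = (33.01−18.22) − (31.68−19.12) = 14.79 − 12.56 = 2.23; fold change = 2^-2.23 = 0.213
FOX9 has the largest |ΔΔCt| = 5.15.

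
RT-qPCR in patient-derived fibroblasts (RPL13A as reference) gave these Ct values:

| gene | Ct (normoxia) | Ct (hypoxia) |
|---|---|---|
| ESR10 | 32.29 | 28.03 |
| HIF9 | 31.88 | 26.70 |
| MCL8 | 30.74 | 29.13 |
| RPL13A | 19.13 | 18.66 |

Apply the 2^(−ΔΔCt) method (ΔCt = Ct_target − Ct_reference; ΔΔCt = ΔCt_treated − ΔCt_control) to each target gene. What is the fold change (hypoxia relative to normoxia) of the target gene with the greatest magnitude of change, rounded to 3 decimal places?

ESR10: ΔΔCt = (28.03−18.66) − (32.29−19.13) = 9.37 − 13.16 = -3.79; fold change = 2^3.79 = 13.833
HIF9: ΔΔCt = (26.70−18.66) − (31.88−19.13) = 8.04 − 12.75 = -4.71; fold change = 2^4.71 = 26.173
MCL8: ΔΔCt = (29.13−18.66) − (30.74−19.13) = 10.47 − 11.61 = -1.14; fold change = 2^1.14 = 2.204
HIF9 has the largest |ΔΔCt| = 4.71.

26.173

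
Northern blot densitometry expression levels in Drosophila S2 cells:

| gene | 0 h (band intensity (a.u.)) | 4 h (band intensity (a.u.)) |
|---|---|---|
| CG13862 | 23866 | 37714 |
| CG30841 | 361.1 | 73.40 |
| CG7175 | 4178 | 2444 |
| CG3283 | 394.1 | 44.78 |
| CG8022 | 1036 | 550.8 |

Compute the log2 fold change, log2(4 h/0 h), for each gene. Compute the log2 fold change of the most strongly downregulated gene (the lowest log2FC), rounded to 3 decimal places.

log2(37714/23866) = 0.660  (CG13862)
log2(73.40/361.1) = -2.299  (CG30841)
log2(2444/4178) = -0.774  (CG7175)
log2(44.78/394.1) = -3.138  (CG3283)
log2(550.8/1036) = -0.911  (CG8022)
CG3283 is most strongly downregulated.

-3.138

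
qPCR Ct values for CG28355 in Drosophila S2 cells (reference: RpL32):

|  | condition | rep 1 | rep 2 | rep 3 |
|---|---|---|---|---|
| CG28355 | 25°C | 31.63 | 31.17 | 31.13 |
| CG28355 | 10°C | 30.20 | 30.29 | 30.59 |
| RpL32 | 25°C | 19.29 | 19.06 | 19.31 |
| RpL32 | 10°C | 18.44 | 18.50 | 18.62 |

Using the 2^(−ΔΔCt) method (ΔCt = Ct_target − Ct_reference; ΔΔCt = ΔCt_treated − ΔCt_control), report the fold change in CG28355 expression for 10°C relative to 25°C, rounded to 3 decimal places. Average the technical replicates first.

Mean Ct: CG28355 25°C 31.310; CG28355 10°C 30.360; RpL32 25°C 19.220; RpL32 10°C 18.520
ΔCt(25°C) = 31.310 − 19.220 = 12.090
ΔCt(10°C) = 30.360 − 18.520 = 11.840
ΔΔCt = 11.840 − 12.090 = -0.250
Fold change = 2^(−(-0.250)) = 2^0.250 = 1.1892

1.189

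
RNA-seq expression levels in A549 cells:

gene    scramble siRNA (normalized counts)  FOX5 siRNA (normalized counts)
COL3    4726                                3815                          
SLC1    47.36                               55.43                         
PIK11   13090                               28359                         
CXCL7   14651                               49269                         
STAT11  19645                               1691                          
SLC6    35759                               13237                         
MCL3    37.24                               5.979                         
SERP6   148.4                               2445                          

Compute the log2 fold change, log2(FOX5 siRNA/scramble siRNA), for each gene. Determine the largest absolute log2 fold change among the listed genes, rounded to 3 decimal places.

log2(3815/4726) = -0.309  (COL3)
log2(55.43/47.36) = 0.227  (SLC1)
log2(28359/13090) = 1.115  (PIK11)
log2(49269/14651) = 1.750  (CXCL7)
log2(1691/19645) = -3.538  (STAT11)
log2(13237/35759) = -1.434  (SLC6)
log2(5.979/37.24) = -2.639  (MCL3)
log2(2445/148.4) = 4.042  (SERP6)
The largest magnitude belongs to SERP6.

4.042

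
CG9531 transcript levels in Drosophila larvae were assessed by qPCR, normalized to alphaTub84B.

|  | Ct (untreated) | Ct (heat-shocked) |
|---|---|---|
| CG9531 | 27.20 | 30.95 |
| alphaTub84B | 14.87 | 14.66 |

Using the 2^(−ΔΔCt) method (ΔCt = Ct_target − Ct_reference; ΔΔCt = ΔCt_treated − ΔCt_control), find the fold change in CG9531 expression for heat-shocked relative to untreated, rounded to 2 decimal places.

0.06

ΔCt(untreated) = 27.200 − 14.870 = 12.330
ΔCt(heat-shocked) = 30.950 − 14.660 = 16.290
ΔΔCt = 16.290 − 12.330 = 3.960
Fold change = 2^(−3.960) = 0.064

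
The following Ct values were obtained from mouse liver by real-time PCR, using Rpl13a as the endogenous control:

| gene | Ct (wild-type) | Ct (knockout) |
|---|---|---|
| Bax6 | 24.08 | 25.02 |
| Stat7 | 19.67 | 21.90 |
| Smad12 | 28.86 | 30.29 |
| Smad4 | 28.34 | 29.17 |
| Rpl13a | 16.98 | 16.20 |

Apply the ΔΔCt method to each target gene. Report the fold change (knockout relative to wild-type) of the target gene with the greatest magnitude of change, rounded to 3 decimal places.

Bax6: ΔΔCt = (25.02−16.20) − (24.08−16.98) = 8.82 − 7.10 = 1.72; fold change = 2^-1.72 = 0.304
Stat7: ΔΔCt = (21.90−16.20) − (19.67−16.98) = 5.70 − 2.69 = 3.01; fold change = 2^-3.01 = 0.124
Smad12: ΔΔCt = (30.29−16.20) − (28.86−16.98) = 14.09 − 11.88 = 2.21; fold change = 2^-2.21 = 0.216
Smad4: ΔΔCt = (29.17−16.20) − (28.34−16.98) = 12.97 − 11.36 = 1.61; fold change = 2^-1.61 = 0.328
Stat7 has the largest |ΔΔCt| = 3.01.

0.124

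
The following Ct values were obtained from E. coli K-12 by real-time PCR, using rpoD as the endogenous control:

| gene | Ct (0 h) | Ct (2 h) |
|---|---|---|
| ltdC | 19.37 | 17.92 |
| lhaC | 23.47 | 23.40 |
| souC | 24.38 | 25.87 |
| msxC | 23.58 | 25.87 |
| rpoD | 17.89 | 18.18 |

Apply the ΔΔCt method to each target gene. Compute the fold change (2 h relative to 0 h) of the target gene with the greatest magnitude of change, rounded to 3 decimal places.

ltdC: ΔΔCt = (17.92−18.18) − (19.37−17.89) = -0.26 − 1.48 = -1.74; fold change = 2^1.74 = 3.340
lhaC: ΔΔCt = (23.40−18.18) − (23.47−17.89) = 5.22 − 5.58 = -0.36; fold change = 2^0.36 = 1.283
souC: ΔΔCt = (25.87−18.18) − (24.38−17.89) = 7.69 − 6.49 = 1.20; fold change = 2^-1.20 = 0.435
msxC: ΔΔCt = (25.87−18.18) − (23.58−17.89) = 7.69 − 5.69 = 2.00; fold change = 2^-2.00 = 0.250
msxC has the largest |ΔΔCt| = 2.00.

0.250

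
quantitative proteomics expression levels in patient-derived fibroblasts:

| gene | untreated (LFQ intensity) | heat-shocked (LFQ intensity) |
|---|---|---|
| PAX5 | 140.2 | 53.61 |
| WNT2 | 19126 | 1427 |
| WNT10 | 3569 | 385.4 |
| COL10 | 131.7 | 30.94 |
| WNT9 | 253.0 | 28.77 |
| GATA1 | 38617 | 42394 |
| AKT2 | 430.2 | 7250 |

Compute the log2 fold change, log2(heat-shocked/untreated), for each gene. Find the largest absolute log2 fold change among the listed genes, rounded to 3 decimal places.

log2(53.61/140.2) = -1.387  (PAX5)
log2(1427/19126) = -3.744  (WNT2)
log2(385.4/3569) = -3.211  (WNT10)
log2(30.94/131.7) = -2.090  (COL10)
log2(28.77/253.0) = -3.137  (WNT9)
log2(42394/38617) = 0.135  (GATA1)
log2(7250/430.2) = 4.075  (AKT2)
The largest magnitude belongs to AKT2.

4.075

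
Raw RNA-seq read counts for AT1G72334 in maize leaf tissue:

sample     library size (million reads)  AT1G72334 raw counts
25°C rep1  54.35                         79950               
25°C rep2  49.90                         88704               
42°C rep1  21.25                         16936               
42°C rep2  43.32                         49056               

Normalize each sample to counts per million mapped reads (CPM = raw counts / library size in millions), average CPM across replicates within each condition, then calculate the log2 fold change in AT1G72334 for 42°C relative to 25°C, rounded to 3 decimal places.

-0.752

CPM(25°C rep1) = 79950 / 54.35 = 1471.0212
CPM(25°C rep2) = 88704 / 49.90 = 1777.6353
CPM(42°C rep1) = 16936 / 21.25 = 796.9882
CPM(42°C rep2) = 49056 / 43.32 = 1132.4100
mean CPM(25°C) = 1624.3282; mean CPM(42°C) = 964.6991
Fold change = 964.6991 / 1624.3282 = 0.59391
log2(0.59391) = -0.7517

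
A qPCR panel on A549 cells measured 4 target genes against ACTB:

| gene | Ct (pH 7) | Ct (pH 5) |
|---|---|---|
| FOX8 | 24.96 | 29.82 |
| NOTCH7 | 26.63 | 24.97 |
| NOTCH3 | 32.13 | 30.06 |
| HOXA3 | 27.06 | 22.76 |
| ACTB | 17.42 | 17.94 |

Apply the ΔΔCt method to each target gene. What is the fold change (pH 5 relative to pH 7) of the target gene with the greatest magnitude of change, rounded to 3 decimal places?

FOX8: ΔΔCt = (29.82−17.94) − (24.96−17.42) = 11.88 − 7.54 = 4.34; fold change = 2^-4.34 = 0.049
NOTCH7: ΔΔCt = (24.97−17.94) − (26.63−17.42) = 7.03 − 9.21 = -2.18; fold change = 2^2.18 = 4.532
NOTCH3: ΔΔCt = (30.06−17.94) − (32.13−17.42) = 12.12 − 14.71 = -2.59; fold change = 2^2.59 = 6.021
HOXA3: ΔΔCt = (22.76−17.94) − (27.06−17.42) = 4.82 − 9.64 = -4.82; fold change = 2^4.82 = 28.246
HOXA3 has the largest |ΔΔCt| = 4.82.

28.246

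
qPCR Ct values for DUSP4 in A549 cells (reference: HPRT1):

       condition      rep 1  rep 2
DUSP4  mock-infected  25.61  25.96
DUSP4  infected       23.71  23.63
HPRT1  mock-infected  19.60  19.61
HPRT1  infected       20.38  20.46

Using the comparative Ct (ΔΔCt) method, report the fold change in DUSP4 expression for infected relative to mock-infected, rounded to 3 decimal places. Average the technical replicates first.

Mean Ct: DUSP4 mock-infected 25.785; DUSP4 infected 23.670; HPRT1 mock-infected 19.605; HPRT1 infected 20.420
ΔCt(mock-infected) = 25.785 − 19.605 = 6.180
ΔCt(infected) = 23.670 − 20.420 = 3.250
ΔΔCt = 3.250 − 6.180 = -2.930
Fold change = 2^(−(-2.930)) = 2^2.930 = 7.6211

7.621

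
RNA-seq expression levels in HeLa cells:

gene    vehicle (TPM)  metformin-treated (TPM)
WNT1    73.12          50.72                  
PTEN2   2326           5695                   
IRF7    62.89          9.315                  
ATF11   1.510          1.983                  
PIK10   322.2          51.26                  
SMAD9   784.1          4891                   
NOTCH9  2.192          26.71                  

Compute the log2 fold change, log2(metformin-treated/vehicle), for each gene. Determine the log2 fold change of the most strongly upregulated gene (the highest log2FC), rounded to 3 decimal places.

log2(50.72/73.12) = -0.528  (WNT1)
log2(5695/2326) = 1.292  (PTEN2)
log2(9.315/62.89) = -2.755  (IRF7)
log2(1.983/1.510) = 0.393  (ATF11)
log2(51.26/322.2) = -2.652  (PIK10)
log2(4891/784.1) = 2.641  (SMAD9)
log2(26.71/2.192) = 3.607  (NOTCH9)
NOTCH9 is most strongly upregulated.

3.607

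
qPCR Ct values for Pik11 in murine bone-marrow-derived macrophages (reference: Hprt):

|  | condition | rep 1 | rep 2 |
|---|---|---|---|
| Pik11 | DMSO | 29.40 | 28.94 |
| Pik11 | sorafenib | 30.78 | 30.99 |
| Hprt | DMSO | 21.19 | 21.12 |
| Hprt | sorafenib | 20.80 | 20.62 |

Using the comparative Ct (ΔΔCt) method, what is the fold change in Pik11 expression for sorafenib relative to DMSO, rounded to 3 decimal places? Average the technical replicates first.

0.224

Mean Ct: Pik11 DMSO 29.170; Pik11 sorafenib 30.885; Hprt DMSO 21.155; Hprt sorafenib 20.710
ΔCt(DMSO) = 29.170 − 21.155 = 8.015
ΔCt(sorafenib) = 30.885 − 20.710 = 10.175
ΔΔCt = 10.175 − 8.015 = 2.160
Fold change = 2^(−2.160) = 0.2238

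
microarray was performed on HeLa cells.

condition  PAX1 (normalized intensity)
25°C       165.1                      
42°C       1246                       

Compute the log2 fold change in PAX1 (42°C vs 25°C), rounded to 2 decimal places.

Fold change = 1246 / 165.1 = 7.5469
log2(7.5469) = 2.916

2.92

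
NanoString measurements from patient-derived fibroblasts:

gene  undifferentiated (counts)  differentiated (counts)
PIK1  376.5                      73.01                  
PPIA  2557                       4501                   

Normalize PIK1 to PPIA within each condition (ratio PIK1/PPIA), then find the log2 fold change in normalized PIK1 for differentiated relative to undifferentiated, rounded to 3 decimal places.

-3.182

PIK1/PPIA (undifferentiated) = 376.5 / 2557 = 0.14724
PIK1/PPIA (differentiated) = 73.01 / 4501 = 0.016221
Fold change = 0.016221 / 0.14724 = 0.1102
log2(0.1102) = -3.1823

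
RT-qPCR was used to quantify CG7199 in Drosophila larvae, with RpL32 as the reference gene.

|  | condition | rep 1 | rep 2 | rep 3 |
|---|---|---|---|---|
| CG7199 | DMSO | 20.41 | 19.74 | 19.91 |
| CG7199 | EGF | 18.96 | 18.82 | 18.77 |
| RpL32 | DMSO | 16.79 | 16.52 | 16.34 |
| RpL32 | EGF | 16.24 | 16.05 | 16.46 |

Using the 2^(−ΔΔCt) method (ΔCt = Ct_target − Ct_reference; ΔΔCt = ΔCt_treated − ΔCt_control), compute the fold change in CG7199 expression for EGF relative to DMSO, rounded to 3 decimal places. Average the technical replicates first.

1.828

Mean Ct: CG7199 DMSO 20.020; CG7199 EGF 18.850; RpL32 DMSO 16.550; RpL32 EGF 16.250
ΔCt(DMSO) = 20.020 − 16.550 = 3.470
ΔCt(EGF) = 18.850 − 16.250 = 2.600
ΔΔCt = 2.600 − 3.470 = -0.870
Fold change = 2^(−(-0.870)) = 2^0.870 = 1.8277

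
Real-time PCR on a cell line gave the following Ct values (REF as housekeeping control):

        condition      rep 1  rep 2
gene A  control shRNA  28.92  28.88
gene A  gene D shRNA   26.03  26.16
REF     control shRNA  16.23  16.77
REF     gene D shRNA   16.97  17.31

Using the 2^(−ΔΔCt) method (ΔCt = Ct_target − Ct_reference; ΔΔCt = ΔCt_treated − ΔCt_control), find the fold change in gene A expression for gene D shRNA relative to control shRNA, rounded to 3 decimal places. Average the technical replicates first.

Mean Ct: gene A control shRNA 28.900; gene A gene D shRNA 26.095; REF control shRNA 16.500; REF gene D shRNA 17.140
ΔCt(control shRNA) = 28.900 − 16.500 = 12.400
ΔCt(gene D shRNA) = 26.095 − 17.140 = 8.955
ΔΔCt = 8.955 − 12.400 = -3.445
Fold change = 2^(−(-3.445)) = 2^3.445 = 10.8905

10.891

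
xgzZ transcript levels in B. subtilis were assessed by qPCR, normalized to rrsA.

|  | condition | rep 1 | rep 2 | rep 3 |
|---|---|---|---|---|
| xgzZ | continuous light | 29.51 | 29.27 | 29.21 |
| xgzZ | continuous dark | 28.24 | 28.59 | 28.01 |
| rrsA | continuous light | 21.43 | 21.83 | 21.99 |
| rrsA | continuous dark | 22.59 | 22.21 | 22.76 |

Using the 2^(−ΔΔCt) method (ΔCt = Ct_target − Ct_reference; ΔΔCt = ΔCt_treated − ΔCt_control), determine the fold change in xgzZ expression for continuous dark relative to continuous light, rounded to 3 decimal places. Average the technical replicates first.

Mean Ct: xgzZ continuous light 29.330; xgzZ continuous dark 28.280; rrsA continuous light 21.750; rrsA continuous dark 22.520
ΔCt(continuous light) = 29.330 − 21.750 = 7.580
ΔCt(continuous dark) = 28.280 − 22.520 = 5.760
ΔΔCt = 5.760 − 7.580 = -1.820
Fold change = 2^(−(-1.820)) = 2^1.820 = 3.5308

3.531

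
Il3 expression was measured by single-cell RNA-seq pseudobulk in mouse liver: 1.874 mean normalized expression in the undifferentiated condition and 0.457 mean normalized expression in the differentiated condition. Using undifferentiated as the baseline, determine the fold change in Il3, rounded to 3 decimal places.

Fold change = 0.457 / 1.874 = 0.2439
Il3 is downregulated.

0.244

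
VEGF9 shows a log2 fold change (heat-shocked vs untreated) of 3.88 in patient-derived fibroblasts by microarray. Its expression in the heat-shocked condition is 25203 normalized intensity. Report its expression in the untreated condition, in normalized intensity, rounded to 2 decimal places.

Fold change = 2^(3.88) = 14.7230
untreated expression = 25203 / 14.7230 = 1711.81

1711.81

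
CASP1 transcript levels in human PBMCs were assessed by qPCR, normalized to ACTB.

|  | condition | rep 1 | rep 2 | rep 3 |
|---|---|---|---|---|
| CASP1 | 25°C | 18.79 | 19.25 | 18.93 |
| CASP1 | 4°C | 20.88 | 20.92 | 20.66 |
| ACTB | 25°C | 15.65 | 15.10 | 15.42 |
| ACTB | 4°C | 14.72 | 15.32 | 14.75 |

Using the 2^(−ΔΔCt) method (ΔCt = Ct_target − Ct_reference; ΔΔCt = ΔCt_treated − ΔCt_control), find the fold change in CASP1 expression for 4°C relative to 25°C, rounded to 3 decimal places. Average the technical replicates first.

0.204

Mean Ct: CASP1 25°C 18.990; CASP1 4°C 20.820; ACTB 25°C 15.390; ACTB 4°C 14.930
ΔCt(25°C) = 18.990 − 15.390 = 3.600
ΔCt(4°C) = 20.820 − 14.930 = 5.890
ΔΔCt = 5.890 − 3.600 = 2.290
Fold change = 2^(−2.290) = 0.2045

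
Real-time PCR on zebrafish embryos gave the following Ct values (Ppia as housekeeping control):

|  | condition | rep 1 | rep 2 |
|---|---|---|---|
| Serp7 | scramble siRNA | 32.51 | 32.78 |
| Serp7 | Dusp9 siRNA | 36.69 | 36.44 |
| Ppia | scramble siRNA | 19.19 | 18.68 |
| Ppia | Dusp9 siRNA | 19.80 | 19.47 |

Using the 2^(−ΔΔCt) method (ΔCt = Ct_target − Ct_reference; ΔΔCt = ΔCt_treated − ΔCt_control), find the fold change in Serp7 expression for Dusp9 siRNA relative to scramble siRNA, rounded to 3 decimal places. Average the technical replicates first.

0.107

Mean Ct: Serp7 scramble siRNA 32.645; Serp7 Dusp9 siRNA 36.565; Ppia scramble siRNA 18.935; Ppia Dusp9 siRNA 19.635
ΔCt(scramble siRNA) = 32.645 − 18.935 = 13.710
ΔCt(Dusp9 siRNA) = 36.565 − 19.635 = 16.930
ΔΔCt = 16.930 − 13.710 = 3.220
Fold change = 2^(−3.220) = 0.1073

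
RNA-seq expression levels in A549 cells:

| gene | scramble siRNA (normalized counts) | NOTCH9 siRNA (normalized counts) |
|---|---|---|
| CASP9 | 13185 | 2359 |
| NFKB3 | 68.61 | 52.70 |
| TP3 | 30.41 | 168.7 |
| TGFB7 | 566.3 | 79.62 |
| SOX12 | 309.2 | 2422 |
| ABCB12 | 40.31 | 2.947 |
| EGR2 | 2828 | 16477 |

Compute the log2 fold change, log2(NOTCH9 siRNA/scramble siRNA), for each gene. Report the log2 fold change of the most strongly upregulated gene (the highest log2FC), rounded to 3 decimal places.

log2(2359/13185) = -2.483  (CASP9)
log2(52.70/68.61) = -0.381  (NFKB3)
log2(168.7/30.41) = 2.472  (TP3)
log2(79.62/566.3) = -2.830  (TGFB7)
log2(2422/309.2) = 2.970  (SOX12)
log2(2.947/40.31) = -3.774  (ABCB12)
log2(16477/2828) = 2.543  (EGR2)
SOX12 is most strongly upregulated.

2.970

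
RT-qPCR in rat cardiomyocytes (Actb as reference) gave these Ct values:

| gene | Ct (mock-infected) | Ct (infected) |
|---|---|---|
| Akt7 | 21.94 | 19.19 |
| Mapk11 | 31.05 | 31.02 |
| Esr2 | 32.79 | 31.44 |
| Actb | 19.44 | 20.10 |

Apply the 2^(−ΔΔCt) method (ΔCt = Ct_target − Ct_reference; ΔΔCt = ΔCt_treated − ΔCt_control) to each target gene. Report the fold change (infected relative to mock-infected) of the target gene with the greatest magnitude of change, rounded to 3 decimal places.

Akt7: ΔΔCt = (19.19−20.10) − (21.94−19.44) = -0.91 − 2.50 = -3.41; fold change = 2^3.41 = 10.629
Mapk11: ΔΔCt = (31.02−20.10) − (31.05−19.44) = 10.92 − 11.61 = -0.69; fold change = 2^0.69 = 1.613
Esr2: ΔΔCt = (31.44−20.10) − (32.79−19.44) = 11.34 − 13.35 = -2.01; fold change = 2^2.01 = 4.028
Akt7 has the largest |ΔΔCt| = 3.41.

10.629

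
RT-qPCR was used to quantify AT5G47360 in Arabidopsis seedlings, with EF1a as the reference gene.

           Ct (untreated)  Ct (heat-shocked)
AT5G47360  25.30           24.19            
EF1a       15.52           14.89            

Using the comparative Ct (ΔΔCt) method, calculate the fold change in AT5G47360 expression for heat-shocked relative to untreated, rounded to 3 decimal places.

ΔCt(untreated) = 25.300 − 15.520 = 9.780
ΔCt(heat-shocked) = 24.190 − 14.890 = 9.300
ΔΔCt = 9.300 − 9.780 = -0.480
Fold change = 2^(−(-0.480)) = 2^0.480 = 1.3947

1.395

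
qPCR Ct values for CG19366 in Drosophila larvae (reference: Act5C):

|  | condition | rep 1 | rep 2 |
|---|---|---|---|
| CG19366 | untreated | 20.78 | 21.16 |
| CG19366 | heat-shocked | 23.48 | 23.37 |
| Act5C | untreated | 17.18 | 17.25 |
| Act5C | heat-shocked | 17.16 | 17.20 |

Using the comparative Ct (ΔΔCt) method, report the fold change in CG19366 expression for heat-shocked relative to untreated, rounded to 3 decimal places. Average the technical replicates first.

0.178

Mean Ct: CG19366 untreated 20.970; CG19366 heat-shocked 23.425; Act5C untreated 17.215; Act5C heat-shocked 17.180
ΔCt(untreated) = 20.970 − 17.215 = 3.755
ΔCt(heat-shocked) = 23.425 − 17.180 = 6.245
ΔΔCt = 6.245 − 3.755 = 2.490
Fold change = 2^(−2.490) = 0.1780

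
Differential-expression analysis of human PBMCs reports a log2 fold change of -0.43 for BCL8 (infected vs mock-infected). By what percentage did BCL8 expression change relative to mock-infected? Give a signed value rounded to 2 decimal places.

-25.77%

Fold change = 2^(-0.43) = 0.7423
Percent change = (FC − 1) × 100% = (0.7423 − 1) × 100 = -25.77%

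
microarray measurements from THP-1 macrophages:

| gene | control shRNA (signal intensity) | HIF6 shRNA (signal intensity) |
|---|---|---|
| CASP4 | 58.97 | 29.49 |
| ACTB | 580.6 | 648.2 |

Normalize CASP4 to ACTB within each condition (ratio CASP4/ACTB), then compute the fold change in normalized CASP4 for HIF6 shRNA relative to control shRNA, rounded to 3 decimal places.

0.448

CASP4/ACTB (control shRNA) = 58.97 / 580.6 = 0.10157
CASP4/ACTB (HIF6 shRNA) = 29.49 / 648.2 = 0.045495
Fold change = 0.045495 / 0.10157 = 0.4479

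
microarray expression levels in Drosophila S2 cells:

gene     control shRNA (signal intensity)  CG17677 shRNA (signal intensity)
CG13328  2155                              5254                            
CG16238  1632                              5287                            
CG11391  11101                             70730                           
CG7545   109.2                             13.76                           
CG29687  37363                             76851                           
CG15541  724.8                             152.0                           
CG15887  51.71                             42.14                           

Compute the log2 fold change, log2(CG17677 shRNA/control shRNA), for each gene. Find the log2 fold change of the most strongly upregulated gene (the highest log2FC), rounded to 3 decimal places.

2.672

log2(5254/2155) = 1.286  (CG13328)
log2(5287/1632) = 1.696  (CG16238)
log2(70730/11101) = 2.672  (CG11391)
log2(13.76/109.2) = -2.988  (CG7545)
log2(76851/37363) = 1.040  (CG29687)
log2(152.0/724.8) = -2.254  (CG15541)
log2(42.14/51.71) = -0.295  (CG15887)
CG11391 is most strongly upregulated.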